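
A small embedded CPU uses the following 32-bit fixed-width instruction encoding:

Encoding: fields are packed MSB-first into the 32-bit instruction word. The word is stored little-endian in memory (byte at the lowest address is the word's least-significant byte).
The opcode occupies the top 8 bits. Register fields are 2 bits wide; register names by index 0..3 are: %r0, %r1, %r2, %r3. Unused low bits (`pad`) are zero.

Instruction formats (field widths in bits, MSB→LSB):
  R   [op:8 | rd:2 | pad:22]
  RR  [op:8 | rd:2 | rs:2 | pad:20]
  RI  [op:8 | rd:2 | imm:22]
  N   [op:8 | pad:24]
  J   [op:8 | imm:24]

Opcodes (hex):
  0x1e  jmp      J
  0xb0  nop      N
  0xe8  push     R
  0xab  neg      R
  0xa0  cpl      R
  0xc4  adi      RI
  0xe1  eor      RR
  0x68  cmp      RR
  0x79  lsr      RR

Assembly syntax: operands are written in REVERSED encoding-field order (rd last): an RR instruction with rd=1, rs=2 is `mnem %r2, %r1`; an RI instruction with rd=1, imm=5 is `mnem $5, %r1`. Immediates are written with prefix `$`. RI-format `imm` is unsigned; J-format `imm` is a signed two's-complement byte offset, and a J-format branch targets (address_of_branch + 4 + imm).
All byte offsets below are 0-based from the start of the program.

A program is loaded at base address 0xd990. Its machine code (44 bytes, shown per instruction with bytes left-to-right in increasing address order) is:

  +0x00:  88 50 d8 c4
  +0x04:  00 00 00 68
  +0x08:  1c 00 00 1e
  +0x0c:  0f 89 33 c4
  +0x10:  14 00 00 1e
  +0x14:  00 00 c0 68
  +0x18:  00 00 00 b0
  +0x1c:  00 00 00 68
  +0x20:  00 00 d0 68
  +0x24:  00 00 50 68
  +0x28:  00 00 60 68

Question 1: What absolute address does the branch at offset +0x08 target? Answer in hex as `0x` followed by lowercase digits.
0xd9b8

[08] 1c 00 00 1e → 0x1e00001c
  opcode bits[31:24]=0x1e: jmp/J
  imm@[23:0]=0x1c ⇒ $28
  target = base 0xd990 + off 0x08 + 4 + imm 28 = 0xd9b8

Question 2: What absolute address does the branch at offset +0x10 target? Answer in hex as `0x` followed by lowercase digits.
0xd9b8

@+10  little-endian(14 00 00 1e) = 0x1e000014
  op=0x1e000014>>24=0x1e ⇒ jmp (J)
  [23:0] imm=20 = $20
  target = base 0xd990 + off 0x10 + 4 + imm 20 = 0xd9b8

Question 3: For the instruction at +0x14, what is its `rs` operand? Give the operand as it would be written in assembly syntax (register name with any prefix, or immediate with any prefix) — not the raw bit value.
[14] 00 00 c0 68 → 0x68c00000
  top 8b → 0x68 → cmp [RR]
  rd@[23:22]=0x3 ⇒ %r3
  rs@[21:20]=0x0 ⇒ %r0

%r0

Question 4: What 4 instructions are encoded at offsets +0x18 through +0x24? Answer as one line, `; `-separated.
nop; cmp %r0, %r0; cmp %r1, %r3; cmp %r1, %r1

off 0x18: read 00 00 00 b0 as little → 0xb0000000
  opcode bits[31:24]=0xb0: nop/N
off 0x1c: read 00 00 00 68 as little → 0x68000000
  opcode bits[31:24]=0x68: cmp/RR
  rd@[23:22]=0x0 ⇒ %r0
  rs@[21:20]=0x0 ⇒ %r0
off 0x20: read 00 00 d0 68 as little → 0x68d00000
  opcode bits[31:24]=0x68: cmp/RR
  rd@[23:22]=0x3 ⇒ %r3
  rs@[21:20]=0x1 ⇒ %r1
off 0x24: read 00 00 50 68 as little → 0x68500000
  opcode bits[31:24]=0x68: cmp/RR
  rd@[23:22]=0x1 ⇒ %r1
  rs@[21:20]=0x1 ⇒ %r1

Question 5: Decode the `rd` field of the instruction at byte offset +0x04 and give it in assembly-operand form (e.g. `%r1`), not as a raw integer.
%r0

@+04  little-endian(00 00 00 68) = 0x68000000
  op=0x68000000>>24=0x68 ⇒ cmp (RR)
  [23:22] rd=0 = %r0
  [21:20] rs=0 = %r0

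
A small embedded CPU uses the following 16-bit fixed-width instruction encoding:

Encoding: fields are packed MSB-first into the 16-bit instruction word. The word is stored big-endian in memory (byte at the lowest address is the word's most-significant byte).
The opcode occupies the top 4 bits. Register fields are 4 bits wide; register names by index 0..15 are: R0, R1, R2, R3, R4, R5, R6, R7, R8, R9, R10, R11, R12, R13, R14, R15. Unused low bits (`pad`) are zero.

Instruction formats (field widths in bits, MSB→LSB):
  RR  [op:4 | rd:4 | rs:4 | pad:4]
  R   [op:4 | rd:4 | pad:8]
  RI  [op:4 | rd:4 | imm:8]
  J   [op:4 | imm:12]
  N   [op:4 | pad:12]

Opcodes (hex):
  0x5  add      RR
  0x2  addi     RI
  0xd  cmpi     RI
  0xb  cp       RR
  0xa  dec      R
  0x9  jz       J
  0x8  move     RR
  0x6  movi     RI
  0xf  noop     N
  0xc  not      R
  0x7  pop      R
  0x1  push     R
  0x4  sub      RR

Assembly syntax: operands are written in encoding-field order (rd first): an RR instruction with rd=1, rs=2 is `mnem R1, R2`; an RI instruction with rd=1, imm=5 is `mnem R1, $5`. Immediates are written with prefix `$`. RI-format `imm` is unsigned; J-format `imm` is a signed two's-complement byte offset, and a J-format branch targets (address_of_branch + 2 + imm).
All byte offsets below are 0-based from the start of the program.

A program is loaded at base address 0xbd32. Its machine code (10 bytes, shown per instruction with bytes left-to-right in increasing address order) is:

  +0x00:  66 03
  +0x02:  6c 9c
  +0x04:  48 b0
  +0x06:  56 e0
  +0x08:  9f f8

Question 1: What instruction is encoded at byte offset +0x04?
+0x04: 48 b0 ⇒ word 0x48b0 (big)
  op=0x48b0>>12=0x4 ⇒ sub (RR)
  [11:8] rd=8 = R8
  [7:4] rs=11 = R11

sub R8, R11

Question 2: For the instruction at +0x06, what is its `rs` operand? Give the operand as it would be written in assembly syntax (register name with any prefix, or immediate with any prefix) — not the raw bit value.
+0x06: 56 e0 ⇒ word 0x56e0 (big)
  top 4b → 0x5 → add [RR]
  rd: (w>>8)&0xf=0x6 → R6
  rs: (w>>4)&0xf=0xe → R14

R14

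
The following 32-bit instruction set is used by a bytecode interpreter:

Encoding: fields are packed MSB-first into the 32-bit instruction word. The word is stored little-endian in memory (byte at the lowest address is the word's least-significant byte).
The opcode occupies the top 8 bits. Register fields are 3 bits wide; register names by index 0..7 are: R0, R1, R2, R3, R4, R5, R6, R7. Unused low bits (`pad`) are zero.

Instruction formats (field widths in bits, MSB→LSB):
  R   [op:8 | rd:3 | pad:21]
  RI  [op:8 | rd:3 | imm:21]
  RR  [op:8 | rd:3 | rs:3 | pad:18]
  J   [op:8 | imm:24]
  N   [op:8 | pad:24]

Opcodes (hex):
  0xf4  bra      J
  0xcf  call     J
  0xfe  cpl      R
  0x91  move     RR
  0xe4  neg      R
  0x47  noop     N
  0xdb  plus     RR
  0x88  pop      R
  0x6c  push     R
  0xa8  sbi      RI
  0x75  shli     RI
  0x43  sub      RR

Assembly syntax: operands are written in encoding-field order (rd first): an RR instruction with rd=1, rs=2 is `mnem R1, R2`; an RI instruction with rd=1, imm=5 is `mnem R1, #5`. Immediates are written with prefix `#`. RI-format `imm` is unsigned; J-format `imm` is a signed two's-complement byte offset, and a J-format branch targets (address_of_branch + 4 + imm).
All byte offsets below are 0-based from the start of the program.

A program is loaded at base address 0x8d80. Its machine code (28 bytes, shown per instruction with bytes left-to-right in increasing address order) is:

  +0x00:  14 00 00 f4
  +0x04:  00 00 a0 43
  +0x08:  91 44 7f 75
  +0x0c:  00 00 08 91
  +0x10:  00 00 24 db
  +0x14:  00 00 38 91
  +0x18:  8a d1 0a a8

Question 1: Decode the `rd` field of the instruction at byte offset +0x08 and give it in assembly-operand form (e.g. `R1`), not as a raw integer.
R3

@+08  little-endian(91 44 7f 75) = 0x757f4491
  opcode bits[31:24]=0x75: shli/RI
  rd: (w>>21)&0x7=0x3 → R3
  imm: (w>>0)&0x1fffff=0x1f4491 → #2049169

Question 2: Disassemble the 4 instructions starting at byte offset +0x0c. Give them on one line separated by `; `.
+0x0c: 00 00 08 91 ⇒ word 0x91080000 (little)
  op=0x91080000>>24=0x91 ⇒ move (RR)
  rd@[23:21]=0x0 ⇒ R0
  rs@[20:18]=0x2 ⇒ R2
+0x10: 00 00 24 db ⇒ word 0xdb240000 (little)
  op=0xdb240000>>24=0xdb ⇒ plus (RR)
  rd@[23:21]=0x1 ⇒ R1
  rs@[20:18]=0x1 ⇒ R1
+0x14: 00 00 38 91 ⇒ word 0x91380000 (little)
  op=0x91380000>>24=0x91 ⇒ move (RR)
  rd@[23:21]=0x1 ⇒ R1
  rs@[20:18]=0x6 ⇒ R6
+0x18: 8a d1 0a a8 ⇒ word 0xa80ad18a (little)
  op=0xa80ad18a>>24=0xa8 ⇒ sbi (RI)
  rd@[23:21]=0x0 ⇒ R0
  imm@[20:0]=0xad18a ⇒ #709002

move R0, R2; plus R1, R1; move R1, R6; sbi R0, #709002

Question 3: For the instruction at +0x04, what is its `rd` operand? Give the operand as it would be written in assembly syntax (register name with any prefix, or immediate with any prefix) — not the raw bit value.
R5

off 0x04: read 00 00 a0 43 as little → 0x43a00000
  opcode bits[31:24]=0x43: sub/RR
  rd@[23:21]=0x5 ⇒ R5
  rs@[20:18]=0x0 ⇒ R0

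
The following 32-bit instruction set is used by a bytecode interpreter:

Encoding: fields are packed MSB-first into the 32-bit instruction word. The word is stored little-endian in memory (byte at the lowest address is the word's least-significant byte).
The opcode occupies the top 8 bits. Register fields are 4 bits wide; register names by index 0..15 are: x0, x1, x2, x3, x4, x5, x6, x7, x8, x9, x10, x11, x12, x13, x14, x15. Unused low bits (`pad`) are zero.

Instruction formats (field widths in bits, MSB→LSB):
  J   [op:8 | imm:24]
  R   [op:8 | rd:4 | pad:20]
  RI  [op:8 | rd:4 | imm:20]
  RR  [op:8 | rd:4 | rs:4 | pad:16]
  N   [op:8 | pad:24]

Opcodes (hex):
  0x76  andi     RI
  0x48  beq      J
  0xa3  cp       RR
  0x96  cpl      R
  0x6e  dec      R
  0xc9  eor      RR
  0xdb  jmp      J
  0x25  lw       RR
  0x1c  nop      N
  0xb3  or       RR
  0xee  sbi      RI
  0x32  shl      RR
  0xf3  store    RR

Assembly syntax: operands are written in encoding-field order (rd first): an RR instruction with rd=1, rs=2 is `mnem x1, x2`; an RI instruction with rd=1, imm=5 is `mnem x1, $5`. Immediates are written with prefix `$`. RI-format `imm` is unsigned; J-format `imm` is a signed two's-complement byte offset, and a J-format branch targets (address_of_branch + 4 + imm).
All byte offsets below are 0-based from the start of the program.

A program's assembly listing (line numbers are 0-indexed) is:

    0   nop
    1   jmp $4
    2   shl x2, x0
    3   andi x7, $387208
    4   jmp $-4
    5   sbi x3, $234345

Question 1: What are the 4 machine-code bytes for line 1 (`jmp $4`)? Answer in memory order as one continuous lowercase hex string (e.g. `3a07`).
L1: jmp op=0xdb:8|imm=4:24 ⇒ 0xdb000004 ⇒ little 04 00 00 db

040000db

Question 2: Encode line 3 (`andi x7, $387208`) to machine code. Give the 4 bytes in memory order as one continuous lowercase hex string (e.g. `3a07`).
line 3 (andi): pack op=0x76:8|rd=7:4|imm=387208:20 = 0x7675e888; little→ 88 e8 75 76

88e87576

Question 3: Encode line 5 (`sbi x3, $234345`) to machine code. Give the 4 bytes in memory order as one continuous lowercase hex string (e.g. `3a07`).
L5: sbi op=0xee:8|rd=3:4|imm=234345:20 ⇒ 0xee339369 ⇒ little 69 93 33 ee

699333ee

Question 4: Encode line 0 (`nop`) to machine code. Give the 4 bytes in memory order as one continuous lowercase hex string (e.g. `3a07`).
0000001c

0. nop fields op=0x1c:8|pad=0:24 → word 1c000000h → 00 00 00 1c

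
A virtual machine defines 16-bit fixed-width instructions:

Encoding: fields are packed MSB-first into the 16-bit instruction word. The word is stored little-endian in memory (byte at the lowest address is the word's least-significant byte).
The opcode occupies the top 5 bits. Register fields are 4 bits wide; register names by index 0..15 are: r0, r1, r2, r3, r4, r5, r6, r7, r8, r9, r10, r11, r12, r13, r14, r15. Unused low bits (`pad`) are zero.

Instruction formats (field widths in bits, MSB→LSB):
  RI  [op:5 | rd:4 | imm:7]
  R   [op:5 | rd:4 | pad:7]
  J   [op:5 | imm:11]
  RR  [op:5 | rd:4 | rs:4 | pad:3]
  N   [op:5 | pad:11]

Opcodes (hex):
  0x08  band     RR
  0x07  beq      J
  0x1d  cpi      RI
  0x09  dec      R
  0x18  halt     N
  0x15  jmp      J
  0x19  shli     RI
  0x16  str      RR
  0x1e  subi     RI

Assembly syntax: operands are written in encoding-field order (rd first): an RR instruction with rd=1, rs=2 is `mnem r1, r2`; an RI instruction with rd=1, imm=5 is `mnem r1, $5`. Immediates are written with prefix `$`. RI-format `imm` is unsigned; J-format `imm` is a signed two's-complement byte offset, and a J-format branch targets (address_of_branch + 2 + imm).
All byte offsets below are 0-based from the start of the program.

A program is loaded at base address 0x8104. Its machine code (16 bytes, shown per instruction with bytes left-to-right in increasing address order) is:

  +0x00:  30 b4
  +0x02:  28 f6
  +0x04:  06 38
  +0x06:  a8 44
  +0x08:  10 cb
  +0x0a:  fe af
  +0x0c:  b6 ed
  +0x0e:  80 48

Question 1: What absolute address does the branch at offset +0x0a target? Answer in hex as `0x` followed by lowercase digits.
+0x0a: fe af ⇒ word 0xaffe (little)
  op=0xaffe>>11=0x15 ⇒ jmp (J)
  imm: (w>>0)&0x7ff=0x7fe (s11→-2) → $-2
  target = base 0x8104 + off 0x0a + 2 + imm -2 = 0x810e

0x810e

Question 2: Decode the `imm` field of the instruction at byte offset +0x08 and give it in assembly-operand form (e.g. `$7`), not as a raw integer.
$16

[08] 10 cb → 0xcb10
  top 5b → 0x19 → shli [RI]
  rd: (w>>7)&0xf=0x6 → r6
  imm: (w>>0)&0x7f=0x10 → $16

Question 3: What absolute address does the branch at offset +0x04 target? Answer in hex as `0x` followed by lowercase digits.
@+04  little-endian(06 38) = 0x3806
  opcode bits[15:11]=0x7: beq/J
  imm: (w>>0)&0x7ff=0x6 → $6
  target = base 0x8104 + off 0x04 + 2 + imm 6 = 0x8110

0x8110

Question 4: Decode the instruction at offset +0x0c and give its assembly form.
cpi r11, $54

[0c] b6 ed → 0xedb6
  op=0xedb6>>11=0x1d ⇒ cpi (RI)
  rd@[10:7]=0xb ⇒ r11
  imm@[6:0]=0x36 ⇒ $54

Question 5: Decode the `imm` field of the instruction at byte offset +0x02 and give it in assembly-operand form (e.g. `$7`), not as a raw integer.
$40

[02] 28 f6 → 0xf628
  opcode bits[15:11]=0x1e: subi/RI
  [10:7] rd=12 = r12
  [6:0] imm=40 = $40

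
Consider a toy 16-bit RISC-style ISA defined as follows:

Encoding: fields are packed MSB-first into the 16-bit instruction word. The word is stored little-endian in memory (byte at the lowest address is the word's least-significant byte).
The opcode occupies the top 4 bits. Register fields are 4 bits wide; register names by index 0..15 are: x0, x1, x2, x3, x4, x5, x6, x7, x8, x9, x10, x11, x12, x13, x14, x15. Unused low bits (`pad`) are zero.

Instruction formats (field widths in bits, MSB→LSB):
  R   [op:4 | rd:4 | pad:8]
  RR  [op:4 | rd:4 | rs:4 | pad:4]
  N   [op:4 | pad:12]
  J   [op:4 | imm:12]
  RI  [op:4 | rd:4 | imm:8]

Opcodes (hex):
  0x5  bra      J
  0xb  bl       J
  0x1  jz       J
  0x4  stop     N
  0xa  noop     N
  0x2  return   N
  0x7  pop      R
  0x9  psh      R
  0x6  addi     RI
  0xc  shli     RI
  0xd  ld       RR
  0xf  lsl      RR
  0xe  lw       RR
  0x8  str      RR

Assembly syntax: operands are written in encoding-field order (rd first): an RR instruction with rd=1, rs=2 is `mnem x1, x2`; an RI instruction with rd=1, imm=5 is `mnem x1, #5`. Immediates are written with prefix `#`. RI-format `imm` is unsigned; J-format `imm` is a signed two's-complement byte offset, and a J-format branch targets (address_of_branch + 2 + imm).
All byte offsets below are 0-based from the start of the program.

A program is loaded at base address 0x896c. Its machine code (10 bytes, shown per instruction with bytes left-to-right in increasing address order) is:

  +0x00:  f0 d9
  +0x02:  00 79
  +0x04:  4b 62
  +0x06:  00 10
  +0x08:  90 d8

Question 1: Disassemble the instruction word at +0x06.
jz #0

off 0x06: read 00 10 as little → 0x1000
  opcode bits[15:12]=0x1: jz/J
  [11:0] imm=0 = #0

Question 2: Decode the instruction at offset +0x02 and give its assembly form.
pop x9

[02] 00 79 → 0x7900
  opcode bits[15:12]=0x7: pop/R
  rd@[11:8]=0x9 ⇒ x9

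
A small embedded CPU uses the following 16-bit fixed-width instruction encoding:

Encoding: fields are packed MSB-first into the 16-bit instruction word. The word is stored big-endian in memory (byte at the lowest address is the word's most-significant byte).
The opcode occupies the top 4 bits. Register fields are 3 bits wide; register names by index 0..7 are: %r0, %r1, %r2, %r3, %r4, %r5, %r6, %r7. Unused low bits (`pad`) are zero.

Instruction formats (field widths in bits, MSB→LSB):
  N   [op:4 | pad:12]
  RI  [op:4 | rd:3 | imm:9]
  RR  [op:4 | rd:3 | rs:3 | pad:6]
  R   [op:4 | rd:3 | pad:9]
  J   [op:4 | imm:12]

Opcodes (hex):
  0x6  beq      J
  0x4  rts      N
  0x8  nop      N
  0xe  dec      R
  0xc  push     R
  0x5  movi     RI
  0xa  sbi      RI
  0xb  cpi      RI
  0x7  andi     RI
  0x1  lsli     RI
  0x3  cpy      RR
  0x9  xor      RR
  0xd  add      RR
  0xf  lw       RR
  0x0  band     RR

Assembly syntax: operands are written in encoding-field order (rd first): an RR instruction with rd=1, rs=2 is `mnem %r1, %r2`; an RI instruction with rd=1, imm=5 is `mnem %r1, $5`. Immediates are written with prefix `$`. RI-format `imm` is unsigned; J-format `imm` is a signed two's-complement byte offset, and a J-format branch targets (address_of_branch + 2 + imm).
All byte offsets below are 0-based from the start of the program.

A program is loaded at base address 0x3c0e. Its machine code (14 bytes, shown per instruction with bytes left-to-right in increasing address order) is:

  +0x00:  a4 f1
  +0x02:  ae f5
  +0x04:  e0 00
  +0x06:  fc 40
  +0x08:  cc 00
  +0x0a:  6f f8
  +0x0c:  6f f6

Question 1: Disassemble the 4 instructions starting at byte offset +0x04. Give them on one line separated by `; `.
@+04  big-endian(e0 00) = 0xe000
  opcode bits[15:12]=0xe: dec/R
  rd: (w>>9)&0x7=0x0 → %r0
@+06  big-endian(fc 40) = 0xfc40
  opcode bits[15:12]=0xf: lw/RR
  rd: (w>>9)&0x7=0x6 → %r6
  rs: (w>>6)&0x7=0x1 → %r1
@+08  big-endian(cc 00) = 0xcc00
  opcode bits[15:12]=0xc: push/R
  rd: (w>>9)&0x7=0x6 → %r6
@+0a  big-endian(6f f8) = 0x6ff8
  opcode bits[15:12]=0x6: beq/J
  imm: (w>>0)&0xfff=0xff8 (s12→-8) → $-8

dec %r0; lw %r6, %r1; push %r6; beq $-8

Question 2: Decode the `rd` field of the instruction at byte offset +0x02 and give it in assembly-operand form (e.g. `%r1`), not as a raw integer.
%r7

[02] ae f5 → 0xaef5
  opcode bits[15:12]=0xa: sbi/RI
  rd: (w>>9)&0x7=0x7 → %r7
  imm: (w>>0)&0x1ff=0xf5 → $245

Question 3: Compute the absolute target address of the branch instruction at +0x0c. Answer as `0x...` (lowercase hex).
0x3c12

@+0c  big-endian(6f f6) = 0x6ff6
  top 4b → 0x6 → beq [J]
  imm@[11:0]=0xff6 (s12→-10) ⇒ $-10
  target = base 0x3c0e + off 0x0c + 2 + imm -10 = 0x3c12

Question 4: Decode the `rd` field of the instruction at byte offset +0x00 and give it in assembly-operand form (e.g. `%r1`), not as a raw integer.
%r2

[00] a4 f1 → 0xa4f1
  op=0xa4f1>>12=0xa ⇒ sbi (RI)
  [11:9] rd=2 = %r2
  [8:0] imm=241 = $241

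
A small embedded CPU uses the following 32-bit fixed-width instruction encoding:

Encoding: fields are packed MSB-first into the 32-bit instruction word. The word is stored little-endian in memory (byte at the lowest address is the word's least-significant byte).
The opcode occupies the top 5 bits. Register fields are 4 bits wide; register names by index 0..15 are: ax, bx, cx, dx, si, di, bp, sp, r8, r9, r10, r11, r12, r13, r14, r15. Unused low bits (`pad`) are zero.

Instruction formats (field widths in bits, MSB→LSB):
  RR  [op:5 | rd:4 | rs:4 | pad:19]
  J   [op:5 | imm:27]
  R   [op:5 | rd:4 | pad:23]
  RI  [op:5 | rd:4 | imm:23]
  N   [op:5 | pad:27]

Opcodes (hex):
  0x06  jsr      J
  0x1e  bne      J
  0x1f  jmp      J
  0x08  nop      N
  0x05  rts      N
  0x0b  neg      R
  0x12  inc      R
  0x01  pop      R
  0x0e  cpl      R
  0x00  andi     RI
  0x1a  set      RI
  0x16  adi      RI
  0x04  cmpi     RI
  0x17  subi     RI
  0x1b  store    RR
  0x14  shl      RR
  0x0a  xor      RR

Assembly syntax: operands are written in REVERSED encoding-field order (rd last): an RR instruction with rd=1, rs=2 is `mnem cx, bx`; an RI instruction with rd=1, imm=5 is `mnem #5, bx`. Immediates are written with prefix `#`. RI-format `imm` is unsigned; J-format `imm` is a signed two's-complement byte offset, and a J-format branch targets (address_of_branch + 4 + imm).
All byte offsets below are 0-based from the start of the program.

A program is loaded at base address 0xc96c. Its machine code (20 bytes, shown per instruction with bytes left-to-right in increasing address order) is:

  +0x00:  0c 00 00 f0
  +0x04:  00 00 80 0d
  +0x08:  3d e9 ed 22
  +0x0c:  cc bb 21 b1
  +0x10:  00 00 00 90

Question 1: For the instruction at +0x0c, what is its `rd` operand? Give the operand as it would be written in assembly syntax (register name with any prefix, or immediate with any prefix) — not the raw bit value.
@+0c  little-endian(cc bb 21 b1) = 0xb121bbcc
  top 5b → 0x16 → adi [RI]
  [26:23] rd=2 = cx
  [22:0] imm=2210764 = #2210764

cx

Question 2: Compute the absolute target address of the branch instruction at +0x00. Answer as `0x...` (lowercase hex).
0xc97c

+0x00: 0c 00 00 f0 ⇒ word 0xf000000c (little)
  opcode bits[31:27]=0x1e: bne/J
  imm: (w>>0)&0x7ffffff=0xc → #12
  target = base 0xc96c + off 0x00 + 4 + imm 12 = 0xc97c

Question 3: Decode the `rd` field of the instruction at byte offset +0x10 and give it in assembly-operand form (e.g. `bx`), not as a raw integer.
ax

@+10  little-endian(00 00 00 90) = 0x90000000
  op=0x90000000>>27=0x12 ⇒ inc (R)
  rd@[26:23]=0x0 ⇒ ax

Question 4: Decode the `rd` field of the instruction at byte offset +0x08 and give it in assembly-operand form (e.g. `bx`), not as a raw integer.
di

+0x08: 3d e9 ed 22 ⇒ word 0x22ede93d (little)
  opcode bits[31:27]=0x4: cmpi/RI
  [26:23] rd=5 = di
  [22:0] imm=7203133 = #7203133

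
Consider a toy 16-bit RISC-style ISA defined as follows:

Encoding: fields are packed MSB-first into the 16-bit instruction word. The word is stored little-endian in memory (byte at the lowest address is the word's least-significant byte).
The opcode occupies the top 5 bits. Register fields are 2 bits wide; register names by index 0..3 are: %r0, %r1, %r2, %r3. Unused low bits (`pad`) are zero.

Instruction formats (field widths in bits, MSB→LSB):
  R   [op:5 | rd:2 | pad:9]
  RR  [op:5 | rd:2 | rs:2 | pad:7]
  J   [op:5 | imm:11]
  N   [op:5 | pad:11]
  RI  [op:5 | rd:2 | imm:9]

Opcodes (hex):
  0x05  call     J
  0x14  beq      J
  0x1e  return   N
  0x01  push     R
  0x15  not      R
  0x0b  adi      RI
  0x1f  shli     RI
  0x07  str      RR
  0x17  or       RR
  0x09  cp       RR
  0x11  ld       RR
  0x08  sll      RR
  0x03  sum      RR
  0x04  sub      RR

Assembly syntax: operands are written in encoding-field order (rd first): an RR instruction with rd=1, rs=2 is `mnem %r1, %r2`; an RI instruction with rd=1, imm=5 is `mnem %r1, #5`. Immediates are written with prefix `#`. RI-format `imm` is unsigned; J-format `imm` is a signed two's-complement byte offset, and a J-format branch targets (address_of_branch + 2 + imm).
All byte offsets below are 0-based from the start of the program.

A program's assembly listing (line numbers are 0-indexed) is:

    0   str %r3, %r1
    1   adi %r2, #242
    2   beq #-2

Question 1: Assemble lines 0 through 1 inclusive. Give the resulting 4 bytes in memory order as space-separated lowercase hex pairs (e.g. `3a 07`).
80 3e f2 5c

line 0 (str): pack op=0x7:5|rd=3:2|rs=1:2|pad=0:7 = 0x3e80; little→ 80 3e
line 1 (adi): pack op=0xb:5|rd=2:2|imm=242:9 = 0x5cf2; little→ f2 5c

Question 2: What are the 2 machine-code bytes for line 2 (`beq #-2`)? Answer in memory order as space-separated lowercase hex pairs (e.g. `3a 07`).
fe a7

line 2 (beq): pack op=0x14:5|imm=-2:11 = 0xa7fe; little→ fe a7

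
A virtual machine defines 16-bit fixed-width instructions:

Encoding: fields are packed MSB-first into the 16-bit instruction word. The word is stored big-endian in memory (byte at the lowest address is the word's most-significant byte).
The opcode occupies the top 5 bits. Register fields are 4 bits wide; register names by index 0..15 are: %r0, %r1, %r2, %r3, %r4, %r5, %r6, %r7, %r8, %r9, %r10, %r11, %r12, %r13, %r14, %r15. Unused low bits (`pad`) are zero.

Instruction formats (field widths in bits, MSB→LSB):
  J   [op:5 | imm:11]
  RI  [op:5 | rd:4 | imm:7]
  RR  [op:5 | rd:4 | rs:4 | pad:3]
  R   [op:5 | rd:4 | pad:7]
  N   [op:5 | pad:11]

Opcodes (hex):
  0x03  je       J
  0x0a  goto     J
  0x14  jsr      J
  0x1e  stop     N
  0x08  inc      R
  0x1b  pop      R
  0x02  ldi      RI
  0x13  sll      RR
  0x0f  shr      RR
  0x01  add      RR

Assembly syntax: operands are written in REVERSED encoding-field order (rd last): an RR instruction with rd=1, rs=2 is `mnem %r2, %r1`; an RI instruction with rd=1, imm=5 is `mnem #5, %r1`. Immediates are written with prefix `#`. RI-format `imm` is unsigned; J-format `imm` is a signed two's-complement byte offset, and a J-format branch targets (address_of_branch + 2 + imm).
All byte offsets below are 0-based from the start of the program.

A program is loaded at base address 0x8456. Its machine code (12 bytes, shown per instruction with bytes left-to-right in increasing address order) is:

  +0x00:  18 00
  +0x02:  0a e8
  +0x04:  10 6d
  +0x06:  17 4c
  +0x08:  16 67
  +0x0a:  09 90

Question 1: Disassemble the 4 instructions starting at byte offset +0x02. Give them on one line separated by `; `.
@+02  big-endian(0a e8) = 0x0ae8
  opcode bits[15:11]=0x1: add/RR
  [10:7] rd=5 = %r5
  [6:3] rs=13 = %r13
@+04  big-endian(10 6d) = 0x106d
  opcode bits[15:11]=0x2: ldi/RI
  [10:7] rd=0 = %r0
  [6:0] imm=109 = #109
@+06  big-endian(17 4c) = 0x174c
  opcode bits[15:11]=0x2: ldi/RI
  [10:7] rd=14 = %r14
  [6:0] imm=76 = #76
@+08  big-endian(16 67) = 0x1667
  opcode bits[15:11]=0x2: ldi/RI
  [10:7] rd=12 = %r12
  [6:0] imm=103 = #103

add %r13, %r5; ldi #109, %r0; ldi #76, %r14; ldi #103, %r12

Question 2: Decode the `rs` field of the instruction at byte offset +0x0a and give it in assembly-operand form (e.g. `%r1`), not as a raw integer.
@+0a  big-endian(09 90) = 0x0990
  op=0x0990>>11=0x1 ⇒ add (RR)
  rd@[10:7]=0x3 ⇒ %r3
  rs@[6:3]=0x2 ⇒ %r2

%r2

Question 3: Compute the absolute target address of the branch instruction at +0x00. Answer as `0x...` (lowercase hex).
0x8458

off 0x00: read 18 00 as big → 0x1800
  op=0x1800>>11=0x3 ⇒ je (J)
  imm: (w>>0)&0x7ff=0x0 → #0
  target = base 0x8456 + off 0x00 + 2 + imm 0 = 0x8458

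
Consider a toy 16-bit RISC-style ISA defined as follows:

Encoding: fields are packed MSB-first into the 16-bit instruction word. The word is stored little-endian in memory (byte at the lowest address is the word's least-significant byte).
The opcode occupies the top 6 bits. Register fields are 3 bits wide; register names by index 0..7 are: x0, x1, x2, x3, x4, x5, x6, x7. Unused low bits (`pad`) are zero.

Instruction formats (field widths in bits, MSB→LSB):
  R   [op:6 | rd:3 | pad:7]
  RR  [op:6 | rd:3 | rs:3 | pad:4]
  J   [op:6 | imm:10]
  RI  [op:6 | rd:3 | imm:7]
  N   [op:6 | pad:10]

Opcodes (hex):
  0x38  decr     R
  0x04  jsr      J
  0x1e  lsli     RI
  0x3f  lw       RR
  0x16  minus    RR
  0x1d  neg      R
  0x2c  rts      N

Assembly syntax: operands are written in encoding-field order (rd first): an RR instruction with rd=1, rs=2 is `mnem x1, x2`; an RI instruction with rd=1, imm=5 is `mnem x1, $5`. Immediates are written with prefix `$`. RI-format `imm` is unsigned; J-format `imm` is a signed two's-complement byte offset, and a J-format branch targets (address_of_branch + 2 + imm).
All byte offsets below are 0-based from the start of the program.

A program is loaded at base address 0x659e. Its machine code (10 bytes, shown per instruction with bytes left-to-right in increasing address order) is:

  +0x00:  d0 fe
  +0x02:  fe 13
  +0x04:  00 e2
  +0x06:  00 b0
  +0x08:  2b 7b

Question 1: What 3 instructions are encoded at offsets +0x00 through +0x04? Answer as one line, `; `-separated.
lw x5, x5; jsr $-2; decr x4

[00] d0 fe → 0xfed0
  op=0xfed0>>10=0x3f ⇒ lw (RR)
  rd: (w>>7)&0x7=0x5 → x5
  rs: (w>>4)&0x7=0x5 → x5
[02] fe 13 → 0x13fe
  op=0x13fe>>10=0x4 ⇒ jsr (J)
  imm: (w>>0)&0x3ff=0x3fe (s10→-2) → $-2
[04] 00 e2 → 0xe200
  op=0xe200>>10=0x38 ⇒ decr (R)
  rd: (w>>7)&0x7=0x4 → x4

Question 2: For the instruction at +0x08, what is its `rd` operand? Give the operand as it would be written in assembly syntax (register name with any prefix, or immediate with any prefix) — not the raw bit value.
x6

[08] 2b 7b → 0x7b2b
  opcode bits[15:10]=0x1e: lsli/RI
  rd@[9:7]=0x6 ⇒ x6
  imm@[6:0]=0x2b ⇒ $43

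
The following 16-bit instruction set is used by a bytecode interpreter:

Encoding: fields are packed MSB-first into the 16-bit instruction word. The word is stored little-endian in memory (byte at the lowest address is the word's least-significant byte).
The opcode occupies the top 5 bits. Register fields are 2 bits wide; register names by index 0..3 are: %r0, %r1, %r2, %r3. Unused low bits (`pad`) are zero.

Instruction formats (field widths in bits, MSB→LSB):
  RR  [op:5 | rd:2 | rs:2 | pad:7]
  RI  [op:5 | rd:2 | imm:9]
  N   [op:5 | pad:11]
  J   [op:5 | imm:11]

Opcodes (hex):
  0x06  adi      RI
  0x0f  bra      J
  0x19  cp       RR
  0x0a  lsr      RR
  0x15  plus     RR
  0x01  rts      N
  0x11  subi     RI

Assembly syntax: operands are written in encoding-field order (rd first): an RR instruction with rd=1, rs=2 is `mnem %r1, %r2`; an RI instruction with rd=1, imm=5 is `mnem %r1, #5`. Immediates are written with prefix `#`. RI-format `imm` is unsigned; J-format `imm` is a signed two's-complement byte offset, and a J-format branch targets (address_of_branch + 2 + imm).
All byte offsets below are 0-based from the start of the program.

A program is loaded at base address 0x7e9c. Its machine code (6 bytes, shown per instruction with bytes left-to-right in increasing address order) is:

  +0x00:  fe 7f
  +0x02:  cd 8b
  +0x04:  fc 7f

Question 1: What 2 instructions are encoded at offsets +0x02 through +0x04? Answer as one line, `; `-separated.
[02] cd 8b → 0x8bcd
  op=0x8bcd>>11=0x11 ⇒ subi (RI)
  [10:9] rd=1 = %r1
  [8:0] imm=461 = #461
[04] fc 7f → 0x7ffc
  op=0x7ffc>>11=0xf ⇒ bra (J)
  [10:0] imm=2044 (s11→-4) = #-4

subi %r1, #461; bra #-4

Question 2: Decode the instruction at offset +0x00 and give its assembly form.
+0x00: fe 7f ⇒ word 0x7ffe (little)
  op=0x7ffe>>11=0xf ⇒ bra (J)
  imm: (w>>0)&0x7ff=0x7fe (s11→-2) → #-2

bra #-2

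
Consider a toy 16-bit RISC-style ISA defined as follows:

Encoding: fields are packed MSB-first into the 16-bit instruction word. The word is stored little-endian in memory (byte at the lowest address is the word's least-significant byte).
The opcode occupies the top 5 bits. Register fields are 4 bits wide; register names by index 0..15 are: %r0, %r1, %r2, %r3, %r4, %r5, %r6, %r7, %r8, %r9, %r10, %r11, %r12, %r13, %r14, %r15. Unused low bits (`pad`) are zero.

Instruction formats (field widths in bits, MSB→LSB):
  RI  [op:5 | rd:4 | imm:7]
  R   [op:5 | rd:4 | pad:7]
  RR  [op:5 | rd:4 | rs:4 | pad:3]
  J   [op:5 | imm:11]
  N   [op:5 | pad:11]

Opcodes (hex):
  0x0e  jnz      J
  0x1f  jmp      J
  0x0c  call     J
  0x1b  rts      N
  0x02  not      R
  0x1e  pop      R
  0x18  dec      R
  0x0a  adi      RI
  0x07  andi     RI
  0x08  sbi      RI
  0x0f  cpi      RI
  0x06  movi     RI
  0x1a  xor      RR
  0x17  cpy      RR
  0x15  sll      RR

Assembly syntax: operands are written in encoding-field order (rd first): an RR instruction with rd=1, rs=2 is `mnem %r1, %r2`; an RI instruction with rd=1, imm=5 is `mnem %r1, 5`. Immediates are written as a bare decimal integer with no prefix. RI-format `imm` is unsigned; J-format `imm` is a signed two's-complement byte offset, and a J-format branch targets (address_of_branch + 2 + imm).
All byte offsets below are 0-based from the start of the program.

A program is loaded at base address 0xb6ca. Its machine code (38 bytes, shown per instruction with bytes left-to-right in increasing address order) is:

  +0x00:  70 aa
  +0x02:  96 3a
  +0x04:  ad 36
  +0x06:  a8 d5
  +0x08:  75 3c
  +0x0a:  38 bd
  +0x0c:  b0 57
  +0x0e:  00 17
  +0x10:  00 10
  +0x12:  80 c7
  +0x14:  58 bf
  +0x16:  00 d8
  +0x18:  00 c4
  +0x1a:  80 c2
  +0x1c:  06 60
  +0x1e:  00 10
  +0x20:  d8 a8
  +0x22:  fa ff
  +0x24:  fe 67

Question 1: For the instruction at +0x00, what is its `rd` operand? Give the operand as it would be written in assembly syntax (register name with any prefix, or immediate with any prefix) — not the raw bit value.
%r4

+0x00: 70 aa ⇒ word 0xaa70 (little)
  top 5b → 0x15 → sll [RR]
  rd@[10:7]=0x4 ⇒ %r4
  rs@[6:3]=0xe ⇒ %r14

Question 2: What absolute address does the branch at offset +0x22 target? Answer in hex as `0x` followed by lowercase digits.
0xb6e8

+0x22: fa ff ⇒ word 0xfffa (little)
  opcode bits[15:11]=0x1f: jmp/J
  imm@[10:0]=0x7fa (s11→-6) ⇒ -6
  target = base 0xb6ca + off 0x22 + 2 + imm -6 = 0xb6e8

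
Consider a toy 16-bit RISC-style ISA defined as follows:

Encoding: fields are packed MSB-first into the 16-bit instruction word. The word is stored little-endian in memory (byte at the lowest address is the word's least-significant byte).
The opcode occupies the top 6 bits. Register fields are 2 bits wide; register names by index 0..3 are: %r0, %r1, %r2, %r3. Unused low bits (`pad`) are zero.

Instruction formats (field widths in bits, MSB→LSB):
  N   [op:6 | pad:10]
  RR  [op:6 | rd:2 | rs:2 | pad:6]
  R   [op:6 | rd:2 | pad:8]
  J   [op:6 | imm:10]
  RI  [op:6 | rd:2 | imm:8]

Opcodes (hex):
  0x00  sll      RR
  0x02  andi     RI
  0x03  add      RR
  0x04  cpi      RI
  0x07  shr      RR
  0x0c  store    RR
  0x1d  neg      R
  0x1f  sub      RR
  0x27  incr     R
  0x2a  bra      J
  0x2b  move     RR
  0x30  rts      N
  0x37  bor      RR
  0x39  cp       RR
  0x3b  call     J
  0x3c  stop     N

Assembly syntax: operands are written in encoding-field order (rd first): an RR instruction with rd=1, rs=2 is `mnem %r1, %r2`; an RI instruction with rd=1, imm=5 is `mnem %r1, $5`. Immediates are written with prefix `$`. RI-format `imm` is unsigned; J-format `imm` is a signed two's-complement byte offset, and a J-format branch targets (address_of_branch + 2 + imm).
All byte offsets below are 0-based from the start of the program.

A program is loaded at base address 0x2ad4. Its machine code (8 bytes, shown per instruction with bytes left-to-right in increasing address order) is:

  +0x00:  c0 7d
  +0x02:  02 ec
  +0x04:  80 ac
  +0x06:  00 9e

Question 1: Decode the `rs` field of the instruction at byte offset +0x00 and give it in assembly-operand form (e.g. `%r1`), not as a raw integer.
@+00  little-endian(c0 7d) = 0x7dc0
  top 6b → 0x1f → sub [RR]
  rd: (w>>8)&0x3=0x1 → %r1
  rs: (w>>6)&0x3=0x3 → %r3

%r3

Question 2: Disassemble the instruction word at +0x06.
+0x06: 00 9e ⇒ word 0x9e00 (little)
  top 6b → 0x27 → incr [R]
  [9:8] rd=2 = %r2

incr %r2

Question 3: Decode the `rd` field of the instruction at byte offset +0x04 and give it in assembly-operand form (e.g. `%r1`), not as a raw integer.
%r0

+0x04: 80 ac ⇒ word 0xac80 (little)
  op=0xac80>>10=0x2b ⇒ move (RR)
  rd: (w>>8)&0x3=0x0 → %r0
  rs: (w>>6)&0x3=0x2 → %r2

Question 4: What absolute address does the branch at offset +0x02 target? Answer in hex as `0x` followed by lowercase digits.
0x2ada

@+02  little-endian(02 ec) = 0xec02
  opcode bits[15:10]=0x3b: call/J
  [9:0] imm=2 = $2
  target = base 0x2ad4 + off 0x02 + 2 + imm 2 = 0x2ada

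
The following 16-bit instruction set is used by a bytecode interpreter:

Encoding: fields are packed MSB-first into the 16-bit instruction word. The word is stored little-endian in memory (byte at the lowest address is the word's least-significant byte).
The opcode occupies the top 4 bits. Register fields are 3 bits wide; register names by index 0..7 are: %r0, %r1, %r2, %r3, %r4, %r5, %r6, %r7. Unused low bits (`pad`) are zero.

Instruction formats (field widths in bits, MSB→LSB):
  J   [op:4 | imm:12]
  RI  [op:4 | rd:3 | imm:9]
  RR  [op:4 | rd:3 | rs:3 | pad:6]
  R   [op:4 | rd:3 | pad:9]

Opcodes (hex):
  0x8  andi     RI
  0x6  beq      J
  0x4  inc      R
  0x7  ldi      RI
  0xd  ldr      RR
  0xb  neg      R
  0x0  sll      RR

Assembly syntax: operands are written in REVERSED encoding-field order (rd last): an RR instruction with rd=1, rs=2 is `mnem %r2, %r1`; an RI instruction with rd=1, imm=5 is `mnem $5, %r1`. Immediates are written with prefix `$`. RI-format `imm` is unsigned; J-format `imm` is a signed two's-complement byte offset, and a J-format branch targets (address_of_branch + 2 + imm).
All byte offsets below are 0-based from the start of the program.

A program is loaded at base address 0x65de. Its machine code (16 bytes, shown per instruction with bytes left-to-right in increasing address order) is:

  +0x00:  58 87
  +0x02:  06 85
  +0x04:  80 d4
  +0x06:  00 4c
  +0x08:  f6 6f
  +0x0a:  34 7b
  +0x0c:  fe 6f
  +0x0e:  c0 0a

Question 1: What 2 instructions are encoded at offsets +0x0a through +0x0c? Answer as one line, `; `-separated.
+0x0a: 34 7b ⇒ word 0x7b34 (little)
  opcode bits[15:12]=0x7: ldi/RI
  [11:9] rd=5 = %r5
  [8:0] imm=308 = $308
+0x0c: fe 6f ⇒ word 0x6ffe (little)
  opcode bits[15:12]=0x6: beq/J
  [11:0] imm=4094 (s12→-2) = $-2

ldi $308, %r5; beq $-2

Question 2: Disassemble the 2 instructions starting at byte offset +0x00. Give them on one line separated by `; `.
@+00  little-endian(58 87) = 0x8758
  top 4b → 0x8 → andi [RI]
  [11:9] rd=3 = %r3
  [8:0] imm=344 = $344
@+02  little-endian(06 85) = 0x8506
  top 4b → 0x8 → andi [RI]
  [11:9] rd=2 = %r2
  [8:0] imm=262 = $262

andi $344, %r3; andi $262, %r2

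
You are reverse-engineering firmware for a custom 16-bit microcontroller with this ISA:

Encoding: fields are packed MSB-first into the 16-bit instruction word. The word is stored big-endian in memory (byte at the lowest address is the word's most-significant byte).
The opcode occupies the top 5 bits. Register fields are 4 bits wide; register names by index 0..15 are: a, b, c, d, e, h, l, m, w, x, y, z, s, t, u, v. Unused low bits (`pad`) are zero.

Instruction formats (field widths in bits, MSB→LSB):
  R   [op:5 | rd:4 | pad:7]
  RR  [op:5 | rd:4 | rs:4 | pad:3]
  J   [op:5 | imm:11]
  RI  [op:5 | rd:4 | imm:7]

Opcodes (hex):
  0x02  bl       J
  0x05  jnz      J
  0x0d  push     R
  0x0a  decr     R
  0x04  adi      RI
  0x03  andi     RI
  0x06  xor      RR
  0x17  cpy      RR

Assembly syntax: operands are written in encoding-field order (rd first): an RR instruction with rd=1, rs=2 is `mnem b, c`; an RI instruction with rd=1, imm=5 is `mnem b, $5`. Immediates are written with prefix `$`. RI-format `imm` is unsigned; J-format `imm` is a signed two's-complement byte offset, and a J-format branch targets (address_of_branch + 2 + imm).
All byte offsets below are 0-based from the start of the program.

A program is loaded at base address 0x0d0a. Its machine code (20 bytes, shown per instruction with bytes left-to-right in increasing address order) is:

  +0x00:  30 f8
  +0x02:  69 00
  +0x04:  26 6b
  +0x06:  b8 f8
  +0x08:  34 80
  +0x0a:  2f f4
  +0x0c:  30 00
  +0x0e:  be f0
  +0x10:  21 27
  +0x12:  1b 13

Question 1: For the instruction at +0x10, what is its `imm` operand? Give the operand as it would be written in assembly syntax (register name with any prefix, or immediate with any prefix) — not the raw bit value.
@+10  big-endian(21 27) = 0x2127
  top 5b → 0x4 → adi [RI]
  [10:7] rd=2 = c
  [6:0] imm=39 = $39

$39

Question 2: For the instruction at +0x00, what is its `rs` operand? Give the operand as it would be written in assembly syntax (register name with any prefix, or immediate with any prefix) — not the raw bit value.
v

+0x00: 30 f8 ⇒ word 0x30f8 (big)
  op=0x30f8>>11=0x6 ⇒ xor (RR)
  [10:7] rd=1 = b
  [6:3] rs=15 = v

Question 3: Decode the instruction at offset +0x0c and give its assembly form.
+0x0c: 30 00 ⇒ word 0x3000 (big)
  op=0x3000>>11=0x6 ⇒ xor (RR)
  [10:7] rd=0 = a
  [6:3] rs=0 = a

xor a, a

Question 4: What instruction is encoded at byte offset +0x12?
andi l, $19

off 0x12: read 1b 13 as big → 0x1b13
  top 5b → 0x3 → andi [RI]
  [10:7] rd=6 = l
  [6:0] imm=19 = $19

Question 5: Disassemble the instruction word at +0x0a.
@+0a  big-endian(2f f4) = 0x2ff4
  op=0x2ff4>>11=0x5 ⇒ jnz (J)
  imm: (w>>0)&0x7ff=0x7f4 (s11→-12) → $-12

jnz $-12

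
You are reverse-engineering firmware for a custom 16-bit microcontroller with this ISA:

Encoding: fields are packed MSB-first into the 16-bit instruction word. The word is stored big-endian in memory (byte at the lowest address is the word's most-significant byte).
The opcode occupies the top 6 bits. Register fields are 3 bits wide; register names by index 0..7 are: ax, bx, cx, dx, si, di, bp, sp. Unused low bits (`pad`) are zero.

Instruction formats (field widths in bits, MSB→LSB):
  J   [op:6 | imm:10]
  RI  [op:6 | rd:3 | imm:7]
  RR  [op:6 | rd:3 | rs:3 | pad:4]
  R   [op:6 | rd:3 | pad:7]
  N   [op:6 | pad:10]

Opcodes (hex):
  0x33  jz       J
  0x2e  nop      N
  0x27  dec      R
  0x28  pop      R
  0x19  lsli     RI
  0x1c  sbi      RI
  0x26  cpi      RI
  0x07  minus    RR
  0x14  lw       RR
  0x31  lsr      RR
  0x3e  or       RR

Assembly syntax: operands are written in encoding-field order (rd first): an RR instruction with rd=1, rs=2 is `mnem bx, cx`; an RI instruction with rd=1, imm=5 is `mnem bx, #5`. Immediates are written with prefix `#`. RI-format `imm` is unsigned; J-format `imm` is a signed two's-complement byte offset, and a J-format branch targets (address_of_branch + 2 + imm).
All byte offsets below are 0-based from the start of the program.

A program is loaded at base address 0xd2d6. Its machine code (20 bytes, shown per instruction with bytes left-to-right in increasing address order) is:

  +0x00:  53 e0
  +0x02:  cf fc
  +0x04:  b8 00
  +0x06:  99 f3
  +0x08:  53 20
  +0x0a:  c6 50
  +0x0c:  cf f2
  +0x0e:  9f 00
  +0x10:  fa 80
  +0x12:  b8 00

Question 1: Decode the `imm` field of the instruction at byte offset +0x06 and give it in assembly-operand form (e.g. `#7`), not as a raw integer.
[06] 99 f3 → 0x99f3
  op=0x99f3>>10=0x26 ⇒ cpi (RI)
  rd: (w>>7)&0x7=0x3 → dx
  imm: (w>>0)&0x7f=0x73 → #115

#115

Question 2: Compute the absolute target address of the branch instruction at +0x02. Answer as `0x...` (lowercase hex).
0xd2d6

+0x02: cf fc ⇒ word 0xcffc (big)
  op=0xcffc>>10=0x33 ⇒ jz (J)
  [9:0] imm=1020 (s10→-4) = #-4
  target = base 0xd2d6 + off 0x02 + 2 + imm -4 = 0xd2d6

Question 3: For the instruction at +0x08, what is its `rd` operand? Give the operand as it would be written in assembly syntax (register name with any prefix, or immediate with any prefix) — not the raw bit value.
off 0x08: read 53 20 as big → 0x5320
  top 6b → 0x14 → lw [RR]
  [9:7] rd=6 = bp
  [6:4] rs=2 = cx

bp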